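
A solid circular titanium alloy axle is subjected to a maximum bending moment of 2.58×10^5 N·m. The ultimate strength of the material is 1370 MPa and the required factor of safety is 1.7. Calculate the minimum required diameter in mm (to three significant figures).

d = 148 mm

σ_allow = 1370/1.7 = 805.9 MPa.
For a solid circular section σ = 32M/(πd³), so d³ = 32M/(π σ_allow) = 32×2.5800×10^8/(π×805.9) = 3.261×10^6 mm³.
d = 148.3 mm.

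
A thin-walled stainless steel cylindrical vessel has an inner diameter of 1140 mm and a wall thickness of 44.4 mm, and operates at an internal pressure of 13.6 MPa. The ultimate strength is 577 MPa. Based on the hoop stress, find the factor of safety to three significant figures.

n = 3.30

σ_h = pD/(2t) = 13.6×1140/(2×44.4) = 174.6 MPa.
n = 577/174.6 = 3.305.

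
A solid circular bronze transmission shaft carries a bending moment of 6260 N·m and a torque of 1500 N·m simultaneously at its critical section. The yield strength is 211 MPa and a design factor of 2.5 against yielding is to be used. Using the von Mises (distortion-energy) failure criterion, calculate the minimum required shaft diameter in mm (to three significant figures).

σ_allow = σ_y/n = 211/2.5 = 84.40 MPa.
For a solid shaft σ_b = 32M/(πd³) and τ = 16T/(πd³), so the von Mises stress is σ' = (16/πd³)·√(4M²+3T²).
√(4M²+3T²) = √(4×(6.260×10^6)² + 3×(1.500×10^6)²) = 1.279×10^7 N·mm.
d³ = 16×1.279×10^7/(π×84.40) = 771600 mm³.
d = 91.72 mm.

d = 91.7 mm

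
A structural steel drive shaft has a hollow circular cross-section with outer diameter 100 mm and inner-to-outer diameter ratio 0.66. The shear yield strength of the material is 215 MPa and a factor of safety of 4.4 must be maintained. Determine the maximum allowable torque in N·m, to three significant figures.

τ_allow = 215/4.4 = 48.86 MPa.
For a hollow shaft T_allow = τ_allow·πd_o³(1−k⁴)/16 with 1−k⁴ = 0.8103, so πd_o³(1−k⁴)/16 = 159100 mm³.
T_allow = 48.86×159100 = 7.774×10^6 N·mm = 7774 N·m.

T_allow = 7770 N·m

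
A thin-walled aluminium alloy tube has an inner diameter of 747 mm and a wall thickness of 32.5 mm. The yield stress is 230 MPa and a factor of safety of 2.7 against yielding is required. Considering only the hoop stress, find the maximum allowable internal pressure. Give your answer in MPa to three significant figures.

p_allow = 7.41 MPa

σ_allow = 230/2.7 = 85.19 MPa.
σ_h = pD/(2t) → p_allow = 2σ_allow t/D = 2×85.19×32.5/747 = 7.412 MPa.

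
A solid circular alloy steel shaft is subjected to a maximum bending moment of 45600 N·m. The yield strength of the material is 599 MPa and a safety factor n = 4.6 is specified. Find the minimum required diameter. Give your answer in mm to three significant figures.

d = 153 mm

σ_allow = 599/4.6 = 130.2 MPa.
For a solid circular section σ = 32M/(πd³), so d³ = 32M/(π σ_allow) = 32×4.5600×10^7/(π×130.2) = 3.567×10^6 mm³.
d = 152.8 mm.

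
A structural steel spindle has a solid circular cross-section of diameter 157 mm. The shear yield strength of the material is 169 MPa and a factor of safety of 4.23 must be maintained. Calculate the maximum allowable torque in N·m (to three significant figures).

τ_allow = 169/4.23 = 39.95 MPa.
For a solid shaft T_allow = τ_allow·πd³/16; πd³/16 = π×157³/16 = 759900 mm³.
T_allow = 39.95×759900 = 3.036×10^7 N·mm = 30360 N·m.

T_allow = 30400 N·m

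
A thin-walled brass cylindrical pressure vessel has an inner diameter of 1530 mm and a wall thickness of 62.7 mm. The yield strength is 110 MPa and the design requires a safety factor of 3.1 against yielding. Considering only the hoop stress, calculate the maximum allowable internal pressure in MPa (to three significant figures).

σ_allow = 110/3.1 = 35.48 MPa.
σ_h = pD/(2t) → p_allow = 2σ_allow t/D = 2×35.48×62.7/1530 = 2.908 MPa.

p_allow = 2.91 MPa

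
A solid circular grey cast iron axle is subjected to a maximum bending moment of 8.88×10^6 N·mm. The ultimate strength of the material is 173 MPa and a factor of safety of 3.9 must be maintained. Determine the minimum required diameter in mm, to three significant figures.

σ_allow = 173/3.9 = 44.36 MPa.
For a solid circular section σ = 32M/(πd³), so d³ = 32M/(π σ_allow) = 32×8880000/(π×44.36) = 2.039×10^6 mm³.
d = 126.8 mm.

d = 127 mm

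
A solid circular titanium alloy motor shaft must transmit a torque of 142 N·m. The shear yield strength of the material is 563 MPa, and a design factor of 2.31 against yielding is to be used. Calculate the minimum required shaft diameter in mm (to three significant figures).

Allowable shear stress τ_allow = 563/2.31 = 243.7 MPa.
For a solid shaft τ = 16T/(πd³), so d³ = 16T/(π τ_allow) = 16×142000/(π×243.7) = 2967 mm³.
d = (2967)^(1/3) = 14.37 mm.

d = 14.4 mm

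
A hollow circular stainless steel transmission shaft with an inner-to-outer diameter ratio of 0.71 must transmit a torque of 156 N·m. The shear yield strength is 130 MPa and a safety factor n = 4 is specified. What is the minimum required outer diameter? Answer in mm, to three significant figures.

τ_allow = 130/4 = 32.50 MPa.
For a hollow shaft τ = 16T/[πd_o³(1−k⁴)] with k = 0.71, so 1−k⁴ = 0.7459.
d_o³ = 16T/[π τ_allow (1−k⁴)] = 16×156000/(π×32.50×0.7459) = 32770 mm³.
d_o = 32.00 mm.

d_o = 32.0 mm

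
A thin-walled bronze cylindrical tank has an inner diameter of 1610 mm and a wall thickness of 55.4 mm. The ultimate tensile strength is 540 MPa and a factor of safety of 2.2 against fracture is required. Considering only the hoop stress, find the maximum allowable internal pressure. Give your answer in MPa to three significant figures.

p_allow = 16.9 MPa

σ_allow = 540/2.2 = 245.5 MPa.
σ_h = pD/(2t) → p_allow = 2σ_allow t/D = 2×245.5×55.4/1610 = 16.89 MPa.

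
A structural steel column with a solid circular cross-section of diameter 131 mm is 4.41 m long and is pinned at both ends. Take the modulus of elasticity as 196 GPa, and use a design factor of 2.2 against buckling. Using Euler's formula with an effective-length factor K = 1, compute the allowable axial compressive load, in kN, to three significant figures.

P_allow = 654 kN

I = πd⁴/64 = π×131⁴/64 = 1.446×10^7 mm⁴.
Effective length L_e = KL = 1×4.41 m = 4410 mm.
Euler critical load P_cr = π²EI/L_e² = π²×196000×1.446×10^7/4410² = 1.438×10^6 N.
P_allow = P_cr/n = 1.438×10^6/2.2 = 653600 N.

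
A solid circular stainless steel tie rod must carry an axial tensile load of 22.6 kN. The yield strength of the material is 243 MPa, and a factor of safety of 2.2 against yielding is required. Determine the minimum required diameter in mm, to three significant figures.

d = 16.1 mm

Allowable stress σ_allow = 243/2.2 = 110.5 MPa.
Required area A = F/σ_allow = 22600/110.5 = 204.6 mm².
A = πd²/4 → d = √(4A/π) = 16.14 mm.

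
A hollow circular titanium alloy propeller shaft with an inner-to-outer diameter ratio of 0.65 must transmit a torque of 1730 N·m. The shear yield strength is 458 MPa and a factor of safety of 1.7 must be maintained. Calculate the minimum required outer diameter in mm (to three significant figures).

τ_allow = 458/1.7 = 269.4 MPa.
For a hollow shaft τ = 16T/[πd_o³(1−k⁴)] with k = 0.65, so 1−k⁴ = 0.8215.
d_o³ = 16T/[π τ_allow (1−k⁴)] = 16×1730000/(π×269.4×0.8215) = 39810 mm³.
d_o = 34.15 mm.

d_o = 34.1 mm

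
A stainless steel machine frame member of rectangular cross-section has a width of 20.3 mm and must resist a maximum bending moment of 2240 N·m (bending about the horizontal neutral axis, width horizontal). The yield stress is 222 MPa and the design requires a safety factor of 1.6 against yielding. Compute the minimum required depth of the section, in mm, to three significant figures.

σ_allow = 222/1.6 = 138.8 MPa.
For a rectangular section σ = 6M/(bh²), so h² = 6M/(b σ_allow) = 6×2240000/(20.3×138.8) = 4772 mm².
h = 69.08 mm.

h = 69.1 mm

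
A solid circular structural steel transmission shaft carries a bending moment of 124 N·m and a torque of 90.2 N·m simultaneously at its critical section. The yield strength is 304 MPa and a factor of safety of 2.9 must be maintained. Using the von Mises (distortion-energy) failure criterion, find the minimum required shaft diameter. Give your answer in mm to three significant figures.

σ_allow = σ_y/n = 304/2.9 = 104.8 MPa.
For a solid shaft σ_b = 32M/(πd³) and τ = 16T/(πd³), so the von Mises stress is σ' = (16/πd³)·√(4M²+3T²).
√(4M²+3T²) = √(4×(124000)² + 3×(90200)²) = 293100 N·mm.
d³ = 16×293100/(π×104.8) = 14240 mm³.
d = 24.24 mm.

d = 24.2 mm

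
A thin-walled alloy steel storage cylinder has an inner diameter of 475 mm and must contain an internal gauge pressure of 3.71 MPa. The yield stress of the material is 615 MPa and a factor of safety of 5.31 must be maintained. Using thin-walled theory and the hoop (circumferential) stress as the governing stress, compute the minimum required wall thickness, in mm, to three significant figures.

t = 7.61 mm

σ_allow = 615/5.31 = 115.8 MPa.
Hoop stress σ_h = pD/(2t), so t = pD/(2σ_allow) = 3.71×475/(2×115.8) = 7.608 mm.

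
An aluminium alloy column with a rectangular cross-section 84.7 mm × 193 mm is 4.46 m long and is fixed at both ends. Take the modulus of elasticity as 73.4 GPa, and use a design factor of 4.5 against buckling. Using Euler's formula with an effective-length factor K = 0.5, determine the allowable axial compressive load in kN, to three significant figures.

Buckling occurs about the weak axis: I_min = h·b³/12 = 193×84.7³/12 = 9.773×10^6 mm⁴ (b = 84.7 mm is the smaller dimension).
Effective length L_e = KL = 0.5×4.46 m = 2230 mm.
Euler critical load P_cr = π²EI/L_e² = π²×73400×9.773×10^6/2230² = 1.424×10^6 N.
P_allow = P_cr/n = 1.424×10^6/4.5 = 316400 N.

P_allow = 316 kN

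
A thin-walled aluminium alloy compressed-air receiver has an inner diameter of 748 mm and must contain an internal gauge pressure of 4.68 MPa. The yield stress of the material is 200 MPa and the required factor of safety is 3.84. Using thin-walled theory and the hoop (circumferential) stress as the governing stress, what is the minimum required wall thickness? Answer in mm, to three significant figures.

t = 33.6 mm

σ_allow = 200/3.84 = 52.08 MPa.
Hoop stress σ_h = pD/(2t), so t = pD/(2σ_allow) = 4.68×748/(2×52.08) = 33.61 mm.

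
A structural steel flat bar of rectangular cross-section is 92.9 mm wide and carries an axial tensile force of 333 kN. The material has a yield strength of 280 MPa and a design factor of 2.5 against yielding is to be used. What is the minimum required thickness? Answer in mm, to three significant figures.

σ_allow = 280/2.5 = 112.0 MPa.
Required area A = F/σ_allow = 333000/112.0 = 2973 mm².
t = A/w = 2973/92.9 = 32.00 mm.

t = 32.0 mm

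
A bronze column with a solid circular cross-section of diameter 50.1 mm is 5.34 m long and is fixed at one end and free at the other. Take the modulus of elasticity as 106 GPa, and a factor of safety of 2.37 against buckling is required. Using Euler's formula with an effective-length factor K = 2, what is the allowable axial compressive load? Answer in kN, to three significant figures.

P_allow = 1.20 kN

I = πd⁴/64 = π×50.1⁴/64 = 309300 mm⁴.
Effective length L_e = KL = 2×5.34 m = 10680 mm.
Euler critical load P_cr = π²EI/L_e² = π²×106000×309300/10680² = 2837 N.
P_allow = P_cr/n = 2837/2.37 = 1197 N.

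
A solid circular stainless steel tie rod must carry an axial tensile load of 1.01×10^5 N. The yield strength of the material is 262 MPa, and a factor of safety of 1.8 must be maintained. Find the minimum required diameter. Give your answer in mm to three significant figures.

d = 29.7 mm

Allowable stress σ_allow = 262/1.8 = 145.6 MPa.
Required area A = F/σ_allow = 101000/145.6 = 693.9 mm².
A = πd²/4 → d = √(4A/π) = 29.72 mm.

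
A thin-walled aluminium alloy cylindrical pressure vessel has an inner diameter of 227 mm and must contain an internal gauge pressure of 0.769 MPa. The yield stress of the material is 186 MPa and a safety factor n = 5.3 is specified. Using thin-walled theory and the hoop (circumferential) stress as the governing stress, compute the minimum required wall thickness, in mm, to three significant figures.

t = 2.49 mm

σ_allow = 186/5.3 = 35.09 MPa.
Hoop stress σ_h = pD/(2t), so t = pD/(2σ_allow) = 0.769×227/(2×35.09) = 2.487 mm.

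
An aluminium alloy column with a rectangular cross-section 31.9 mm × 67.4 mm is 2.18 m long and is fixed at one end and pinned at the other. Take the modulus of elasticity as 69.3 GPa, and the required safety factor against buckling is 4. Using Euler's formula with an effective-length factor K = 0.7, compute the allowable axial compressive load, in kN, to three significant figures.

P_allow = 13.4 kN

Buckling occurs about the weak axis: I_min = h·b³/12 = 67.4×31.9³/12 = 182300 mm⁴ (b = 31.9 mm is the smaller dimension).
Effective length L_e = KL = 0.7×2.18 m = 1526 mm.
Euler critical load P_cr = π²EI/L_e² = π²×69300×182300/1526² = 53550 N.
P_allow = P_cr/n = 53550/4 = 13390 N.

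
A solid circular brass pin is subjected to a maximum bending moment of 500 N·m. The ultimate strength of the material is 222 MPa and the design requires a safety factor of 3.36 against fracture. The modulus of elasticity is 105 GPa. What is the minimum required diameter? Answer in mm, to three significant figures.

d = 42.6 mm

σ_allow = 222/3.36 = 66.07 MPa.
For a solid circular section σ = 32M/(πd³), so d³ = 32M/(π σ_allow) = 32×500000/(π×66.07) = 77080 mm³.
d = 42.56 mm.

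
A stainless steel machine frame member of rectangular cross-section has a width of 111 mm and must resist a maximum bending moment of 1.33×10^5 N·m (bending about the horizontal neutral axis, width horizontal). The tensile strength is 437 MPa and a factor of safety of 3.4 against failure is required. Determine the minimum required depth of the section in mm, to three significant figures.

h = 237 mm

σ_allow = 437/3.4 = 128.5 MPa.
For a rectangular section σ = 6M/(bh²), so h² = 6M/(b σ_allow) = 6×1.3300×10^8/(111×128.5) = 55930 mm².
h = 236.5 mm.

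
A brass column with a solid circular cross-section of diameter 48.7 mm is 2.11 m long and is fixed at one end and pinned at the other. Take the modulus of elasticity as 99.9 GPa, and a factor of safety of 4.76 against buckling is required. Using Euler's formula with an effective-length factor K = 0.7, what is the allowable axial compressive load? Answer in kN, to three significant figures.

I = πd⁴/64 = π×48.7⁴/64 = 276100 mm⁴.
Effective length L_e = KL = 0.7×2.11 m = 1477 mm.
Euler critical load P_cr = π²EI/L_e² = π²×99900×276100/1477² = 124800 N.
P_allow = P_cr/n = 124800/4.76 = 26220 N.

P_allow = 26.2 kN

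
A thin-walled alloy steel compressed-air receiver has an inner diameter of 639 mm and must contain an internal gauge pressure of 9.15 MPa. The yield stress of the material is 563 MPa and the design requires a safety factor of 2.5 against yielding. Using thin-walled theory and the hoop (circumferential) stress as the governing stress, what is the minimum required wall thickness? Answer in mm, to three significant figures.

t = 13.0 mm

σ_allow = 563/2.5 = 225.2 MPa.
Hoop stress σ_h = pD/(2t), so t = pD/(2σ_allow) = 9.15×639/(2×225.2) = 12.98 mm.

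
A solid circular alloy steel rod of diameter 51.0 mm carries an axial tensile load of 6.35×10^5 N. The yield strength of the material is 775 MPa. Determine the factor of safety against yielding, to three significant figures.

A = πd²/4 = 2043 mm².
σ = F/A = 635000/2043 = 310.8 MPa.
n = 775/310.8 = 2.493.

n = 2.49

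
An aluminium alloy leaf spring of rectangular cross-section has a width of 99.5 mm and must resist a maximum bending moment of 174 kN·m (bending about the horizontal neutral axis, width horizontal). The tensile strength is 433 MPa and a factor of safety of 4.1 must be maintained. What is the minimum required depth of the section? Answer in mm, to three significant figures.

σ_allow = 433/4.1 = 105.6 MPa.
For a rectangular section σ = 6M/(bh²), so h² = 6M/(b σ_allow) = 6×1.7400×10^8/(99.5×105.6) = 99350 mm².
h = 315.2 mm.

h = 315 mm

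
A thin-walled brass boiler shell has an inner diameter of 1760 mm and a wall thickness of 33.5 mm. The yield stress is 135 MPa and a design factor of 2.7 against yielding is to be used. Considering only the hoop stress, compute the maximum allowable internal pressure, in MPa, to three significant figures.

p_allow = 1.90 MPa

σ_allow = 135/2.7 = 50.00 MPa.
σ_h = pD/(2t) → p_allow = 2σ_allow t/D = 2×50.00×33.5/1760 = 1.903 MPa.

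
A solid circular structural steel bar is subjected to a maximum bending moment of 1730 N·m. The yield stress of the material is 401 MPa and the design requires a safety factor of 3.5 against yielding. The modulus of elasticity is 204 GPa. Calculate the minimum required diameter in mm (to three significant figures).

σ_allow = 401/3.5 = 114.6 MPa.
For a solid circular section σ = 32M/(πd³), so d³ = 32M/(π σ_allow) = 32×1730000/(π×114.6) = 153800 mm³.
d = 53.58 mm.

d = 53.6 mm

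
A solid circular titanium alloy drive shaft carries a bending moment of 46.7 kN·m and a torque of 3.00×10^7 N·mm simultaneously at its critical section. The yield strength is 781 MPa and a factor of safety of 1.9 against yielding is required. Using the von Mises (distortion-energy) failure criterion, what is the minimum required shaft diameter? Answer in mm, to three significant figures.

d = 110 mm

σ_allow = σ_y/n = 781/1.9 = 411.1 MPa.
For a solid shaft σ_b = 32M/(πd³) and τ = 16T/(πd³), so the von Mises stress is σ' = (16/πd³)·√(4M²+3T²).
√(4M²+3T²) = √(4×(4.670×10^7)² + 3×(3.000×10^7)²) = 1.069×10^8 N·mm.
d³ = 16×1.069×10^8/(π×411.1) = 1.324×10^6 mm³.
d = 109.8 mm.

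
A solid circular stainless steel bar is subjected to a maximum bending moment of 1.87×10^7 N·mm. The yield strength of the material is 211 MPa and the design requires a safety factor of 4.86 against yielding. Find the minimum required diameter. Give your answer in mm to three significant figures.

σ_allow = 211/4.86 = 43.42 MPa.
For a solid circular section σ = 32M/(πd³), so d³ = 32M/(π σ_allow) = 32×1.8700×10^7/(π×43.42) = 4.387×10^6 mm³.
d = 163.7 mm.

d = 164 mm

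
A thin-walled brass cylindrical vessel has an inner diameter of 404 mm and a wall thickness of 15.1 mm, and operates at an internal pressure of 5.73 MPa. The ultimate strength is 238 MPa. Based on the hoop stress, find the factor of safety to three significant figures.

n = 3.10

σ_h = pD/(2t) = 5.73×404/(2×15.1) = 76.65 MPa.
n = 238/76.65 = 3.105.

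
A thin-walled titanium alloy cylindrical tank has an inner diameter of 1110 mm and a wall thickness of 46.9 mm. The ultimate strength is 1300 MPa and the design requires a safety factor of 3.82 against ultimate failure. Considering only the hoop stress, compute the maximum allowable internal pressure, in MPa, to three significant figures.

σ_allow = 1300/3.82 = 340.3 MPa.
σ_h = pD/(2t) → p_allow = 2σ_allow t/D = 2×340.3×46.9/1110 = 28.76 MPa.

p_allow = 28.8 MPa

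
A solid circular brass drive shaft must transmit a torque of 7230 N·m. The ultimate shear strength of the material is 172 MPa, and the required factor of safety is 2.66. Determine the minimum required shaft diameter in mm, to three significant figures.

d = 82.9 mm

Allowable shear stress τ_allow = 172/2.66 = 64.66 MPa.
For a solid shaft τ = 16T/(πd³), so d³ = 16T/(π τ_allow) = 16×7230000/(π×64.66) = 569500 mm³.
d = (569500)^(1/3) = 82.89 mm.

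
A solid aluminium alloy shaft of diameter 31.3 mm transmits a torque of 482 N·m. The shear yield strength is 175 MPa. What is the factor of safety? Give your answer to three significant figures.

τ = 16T/(πd³) = 16×482000/(π×31.3³) = 80.05 MPa.
n = τ_limit/τ = 175/80.05 = 2.186.

n = 2.19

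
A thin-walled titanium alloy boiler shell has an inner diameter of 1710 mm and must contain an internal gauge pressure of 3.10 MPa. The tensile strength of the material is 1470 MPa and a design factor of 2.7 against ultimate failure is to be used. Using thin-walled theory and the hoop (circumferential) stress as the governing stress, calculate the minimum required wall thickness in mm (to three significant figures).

t = 4.87 mm

σ_allow = 1470/2.7 = 544.4 MPa.
Hoop stress σ_h = pD/(2t), so t = pD/(2σ_allow) = 3.10×1710/(2×544.4) = 4.868 mm.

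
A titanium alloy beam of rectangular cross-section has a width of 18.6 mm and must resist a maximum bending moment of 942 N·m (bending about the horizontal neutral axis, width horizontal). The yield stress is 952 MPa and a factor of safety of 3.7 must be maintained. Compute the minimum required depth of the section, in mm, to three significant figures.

σ_allow = 952/3.7 = 257.3 MPa.
For a rectangular section σ = 6M/(bh²), so h² = 6M/(b σ_allow) = 6×942000/(18.6×257.3) = 1181 mm².
h = 34.37 mm.

h = 34.4 mm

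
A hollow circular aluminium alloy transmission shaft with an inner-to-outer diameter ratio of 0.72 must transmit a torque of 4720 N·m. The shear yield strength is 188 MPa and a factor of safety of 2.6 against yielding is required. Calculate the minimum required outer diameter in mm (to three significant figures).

d_o = 76.9 mm

τ_allow = 188/2.6 = 72.31 MPa.
For a hollow shaft τ = 16T/[πd_o³(1−k⁴)] with k = 0.72, so 1−k⁴ = 0.7313.
d_o³ = 16T/[π τ_allow (1−k⁴)] = 16×4720000/(π×72.31×0.7313) = 454600 mm³.
d_o = 76.89 mm.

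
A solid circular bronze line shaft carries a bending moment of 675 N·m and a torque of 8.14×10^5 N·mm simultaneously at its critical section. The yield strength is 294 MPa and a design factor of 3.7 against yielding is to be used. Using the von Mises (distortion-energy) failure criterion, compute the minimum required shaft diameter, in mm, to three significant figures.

σ_allow = σ_y/n = 294/3.7 = 79.46 MPa.
For a solid shaft σ_b = 32M/(πd³) and τ = 16T/(πd³), so the von Mises stress is σ' = (16/πd³)·√(4M²+3T²).
√(4M²+3T²) = √(4×(675000)² + 3×(814000)²) = 1.952×10^6 N·mm.
d³ = 16×1.952×10^6/(π×79.46) = 125100 mm³.
d = 50.02 mm.

d = 50.0 mm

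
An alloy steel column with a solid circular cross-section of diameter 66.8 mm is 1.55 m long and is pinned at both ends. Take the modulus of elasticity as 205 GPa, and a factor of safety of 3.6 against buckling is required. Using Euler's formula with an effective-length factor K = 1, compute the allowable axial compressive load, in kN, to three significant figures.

P_allow = 229 kN

I = πd⁴/64 = π×66.8⁴/64 = 977400 mm⁴.
Effective length L_e = KL = 1×1.55 m = 1550 mm.
Euler critical load P_cr = π²EI/L_e² = π²×205000×977400/1550² = 823100 N.
P_allow = P_cr/n = 823100/3.6 = 228600 N.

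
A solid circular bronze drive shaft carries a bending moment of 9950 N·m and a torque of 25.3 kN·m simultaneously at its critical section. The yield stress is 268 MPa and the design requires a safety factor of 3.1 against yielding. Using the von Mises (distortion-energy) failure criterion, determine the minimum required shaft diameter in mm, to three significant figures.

d = 142 mm

σ_allow = σ_y/n = 268/3.1 = 86.45 MPa.
For a solid shaft σ_b = 32M/(πd³) and τ = 16T/(πd³), so the von Mises stress is σ' = (16/πd³)·√(4M²+3T²).
√(4M²+3T²) = √(4×(9.950×10^6)² + 3×(2.530×10^7)²) = 4.813×10^7 N·mm.
d³ = 16×4.813×10^7/(π×86.45) = 2.835×10^6 mm³.
d = 141.5 mm.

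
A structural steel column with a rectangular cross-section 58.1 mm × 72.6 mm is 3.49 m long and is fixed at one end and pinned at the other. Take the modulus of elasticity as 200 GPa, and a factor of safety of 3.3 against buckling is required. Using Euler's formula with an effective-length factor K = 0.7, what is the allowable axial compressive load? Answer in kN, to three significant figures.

Buckling occurs about the weak axis: I_min = h·b³/12 = 72.6×58.1³/12 = 1.187×10^6 mm⁴ (b = 58.1 mm is the smaller dimension).
Effective length L_e = KL = 0.7×3.49 m = 2443 mm.
Euler critical load P_cr = π²EI/L_e² = π²×200000×1.187×10^6/2443² = 392400 N.
P_allow = P_cr/n = 392400/3.3 = 118900 N.

P_allow = 119 kN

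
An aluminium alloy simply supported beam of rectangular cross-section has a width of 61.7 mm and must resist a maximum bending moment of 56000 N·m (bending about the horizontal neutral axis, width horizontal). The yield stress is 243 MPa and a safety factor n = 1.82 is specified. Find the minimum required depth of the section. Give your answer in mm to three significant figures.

h = 202 mm

σ_allow = 243/1.82 = 133.5 MPa.
For a rectangular section σ = 6M/(bh²), so h² = 6M/(b σ_allow) = 6×5.6000×10^7/(61.7×133.5) = 40790 mm².
h = 202.0 mm.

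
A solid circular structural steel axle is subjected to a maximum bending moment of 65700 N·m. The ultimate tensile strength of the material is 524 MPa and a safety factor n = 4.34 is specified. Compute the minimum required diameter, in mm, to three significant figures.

σ_allow = 524/4.34 = 120.7 MPa.
For a solid circular section σ = 32M/(πd³), so d³ = 32M/(π σ_allow) = 32×6.5700×10^7/(π×120.7) = 5.543×10^6 mm³.
d = 177.0 mm.

d = 177 mm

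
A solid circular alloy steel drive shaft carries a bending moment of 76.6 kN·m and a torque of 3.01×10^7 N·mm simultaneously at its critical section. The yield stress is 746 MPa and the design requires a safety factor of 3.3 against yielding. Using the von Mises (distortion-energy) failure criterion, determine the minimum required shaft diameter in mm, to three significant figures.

σ_allow = σ_y/n = 746/3.3 = 226.1 MPa.
For a solid shaft σ_b = 32M/(πd³) and τ = 16T/(πd³), so the von Mises stress is σ' = (16/πd³)·√(4M²+3T²).
√(4M²+3T²) = √(4×(7.660×10^7)² + 3×(3.010×10^7)²) = 1.618×10^8 N·mm.
d³ = 16×1.618×10^8/(π×226.1) = 3.646×10^6 mm³.
d = 153.9 mm.

d = 154 mm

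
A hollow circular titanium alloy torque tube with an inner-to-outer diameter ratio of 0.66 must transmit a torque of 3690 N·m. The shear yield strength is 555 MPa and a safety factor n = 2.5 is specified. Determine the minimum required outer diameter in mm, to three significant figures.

d_o = 47.1 mm

τ_allow = 555/2.5 = 222.0 MPa.
For a hollow shaft τ = 16T/[πd_o³(1−k⁴)] with k = 0.66, so 1−k⁴ = 0.8103.
d_o³ = 16T/[π τ_allow (1−k⁴)] = 16×3690000/(π×222.0×0.8103) = 104500 mm³.
d_o = 47.10 mm.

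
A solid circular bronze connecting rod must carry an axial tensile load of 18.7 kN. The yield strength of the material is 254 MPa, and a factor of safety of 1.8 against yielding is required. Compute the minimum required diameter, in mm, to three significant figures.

Allowable stress σ_allow = 254/1.8 = 141.1 MPa.
Required area A = F/σ_allow = 18700/141.1 = 132.5 mm².
A = πd²/4 → d = √(4A/π) = 12.99 mm.

d = 13.0 mm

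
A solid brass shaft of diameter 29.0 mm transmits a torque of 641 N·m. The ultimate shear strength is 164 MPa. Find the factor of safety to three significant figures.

n = 1.23

τ = 16T/(πd³) = 16×641000/(π×29.0³) = 133.9 MPa.
n = τ_limit/τ = 164/133.9 = 1.225.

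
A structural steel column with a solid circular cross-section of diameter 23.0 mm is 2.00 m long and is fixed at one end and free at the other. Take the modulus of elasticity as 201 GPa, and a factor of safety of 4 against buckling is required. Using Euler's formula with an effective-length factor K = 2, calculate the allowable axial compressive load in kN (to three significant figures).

I = πd⁴/64 = π×23.0⁴/64 = 13740 mm⁴.
Effective length L_e = KL = 2×2.00 m = 4000 mm.
Euler critical load P_cr = π²EI/L_e² = π²×201000×13740/4000² = 1703 N.
P_allow = P_cr/n = 1703/4 = 425.8 N.

P_allow = 0.426 kN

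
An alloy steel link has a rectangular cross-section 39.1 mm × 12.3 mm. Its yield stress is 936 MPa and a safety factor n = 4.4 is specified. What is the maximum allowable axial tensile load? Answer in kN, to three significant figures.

F_allow = 102 kN

σ_allow = 936/4.4 = 212.7 MPa.
A = 39.1×12.3 = 480.9 mm².
F_allow = σ_allow × A = 212.7×480.9 = 102300 N.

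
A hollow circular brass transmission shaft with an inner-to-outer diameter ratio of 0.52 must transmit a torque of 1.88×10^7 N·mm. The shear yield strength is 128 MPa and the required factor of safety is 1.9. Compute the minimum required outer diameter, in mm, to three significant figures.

τ_allow = 128/1.9 = 67.37 MPa.
For a hollow shaft τ = 16T/[πd_o³(1−k⁴)] with k = 0.52, so 1−k⁴ = 0.9269.
d_o³ = 16T/[π τ_allow (1−k⁴)] = 16×1.8800×10^7/(π×67.37×0.9269) = 1.533×10^6 mm³.
d_o = 115.3 mm.

d_o = 115 mm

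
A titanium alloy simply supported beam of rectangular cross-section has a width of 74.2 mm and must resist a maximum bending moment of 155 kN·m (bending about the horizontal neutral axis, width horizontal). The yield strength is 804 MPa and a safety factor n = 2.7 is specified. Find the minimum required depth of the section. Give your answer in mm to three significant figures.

σ_allow = 804/2.7 = 297.8 MPa.
For a rectangular section σ = 6M/(bh²), so h² = 6M/(b σ_allow) = 6×1.5500×10^8/(74.2×297.8) = 42090 mm².
h = 205.2 mm.

h = 205 mm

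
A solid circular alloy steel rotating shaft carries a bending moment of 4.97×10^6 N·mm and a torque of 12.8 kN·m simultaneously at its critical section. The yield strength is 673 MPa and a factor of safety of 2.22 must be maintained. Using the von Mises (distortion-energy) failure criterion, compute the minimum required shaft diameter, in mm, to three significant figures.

d = 74.2 mm

σ_allow = σ_y/n = 673/2.22 = 303.2 MPa.
For a solid shaft σ_b = 32M/(πd³) and τ = 16T/(πd³), so the von Mises stress is σ' = (16/πd³)·√(4M²+3T²).
√(4M²+3T²) = √(4×(4.970×10^6)² + 3×(1.280×10^7)²) = 2.430×10^7 N·mm.
d³ = 16×2.430×10^7/(π×303.2) = 408200 mm³.
d = 74.18 mm.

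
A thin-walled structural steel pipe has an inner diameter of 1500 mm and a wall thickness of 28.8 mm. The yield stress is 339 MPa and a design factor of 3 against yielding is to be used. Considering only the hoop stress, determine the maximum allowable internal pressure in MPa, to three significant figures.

σ_allow = 339/3 = 113.0 MPa.
σ_h = pD/(2t) → p_allow = 2σ_allow t/D = 2×113.0×28.8/1500 = 4.339 MPa.

p_allow = 4.34 MPa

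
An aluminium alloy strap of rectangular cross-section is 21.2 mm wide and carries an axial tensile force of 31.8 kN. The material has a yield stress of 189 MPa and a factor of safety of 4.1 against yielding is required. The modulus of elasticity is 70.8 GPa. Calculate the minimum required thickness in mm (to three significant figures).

t = 32.5 mm

σ_allow = 189/4.1 = 46.10 MPa.
Required area A = F/σ_allow = 31800/46.10 = 689.8 mm².
t = A/w = 689.8/21.2 = 32.54 mm.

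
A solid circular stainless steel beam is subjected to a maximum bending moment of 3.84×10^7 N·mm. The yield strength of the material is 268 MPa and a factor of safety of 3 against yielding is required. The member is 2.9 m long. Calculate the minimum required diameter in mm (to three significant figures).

σ_allow = 268/3 = 89.33 MPa.
For a solid circular section σ = 32M/(πd³), so d³ = 32M/(π σ_allow) = 32×3.8400×10^7/(π×89.33) = 4.378×10^6 mm³.
d = 163.6 mm.

d = 164 mm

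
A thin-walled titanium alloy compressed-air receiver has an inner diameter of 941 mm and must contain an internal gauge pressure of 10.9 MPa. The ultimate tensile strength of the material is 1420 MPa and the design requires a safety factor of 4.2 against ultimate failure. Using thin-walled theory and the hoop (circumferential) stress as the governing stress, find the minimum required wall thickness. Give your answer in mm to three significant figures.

t = 15.2 mm

σ_allow = 1420/4.2 = 338.1 MPa.
Hoop stress σ_h = pD/(2t), so t = pD/(2σ_allow) = 10.9×941/(2×338.1) = 15.17 mm.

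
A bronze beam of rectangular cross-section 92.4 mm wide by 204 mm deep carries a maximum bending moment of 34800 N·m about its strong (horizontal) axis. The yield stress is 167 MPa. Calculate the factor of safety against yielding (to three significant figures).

n = 3.08

Section modulus S = bh²/6 = 92.4×204²/6 = 640900 mm³.
σ = M/S = 3.4800×10^7/640900 = 54.30 MPa.
n = 167/54.30 = 3.076.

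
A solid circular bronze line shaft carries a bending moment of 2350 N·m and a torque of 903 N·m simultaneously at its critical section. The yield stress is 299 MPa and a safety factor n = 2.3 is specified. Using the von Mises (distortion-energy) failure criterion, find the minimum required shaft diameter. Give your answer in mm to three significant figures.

σ_allow = σ_y/n = 299/2.3 = 130.0 MPa.
For a solid shaft σ_b = 32M/(πd³) and τ = 16T/(πd³), so the von Mises stress is σ' = (16/πd³)·√(4M²+3T²).
√(4M²+3T²) = √(4×(2.350×10^6)² + 3×(903000)²) = 4.953×10^6 N·mm.
d³ = 16×4.953×10^6/(π×130.0) = 194100 mm³.
d = 57.90 mm.

d = 57.9 mm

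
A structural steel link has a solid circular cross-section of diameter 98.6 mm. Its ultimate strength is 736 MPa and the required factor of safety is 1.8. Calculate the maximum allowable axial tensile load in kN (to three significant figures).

F_allow = 3120 kN

σ_allow = 736/1.8 = 408.9 MPa.
A = πd²/4 = π×98.6²/4 = 7636 mm².
F_allow = σ_allow × A = 408.9×7636 = 3.122×10^6 N.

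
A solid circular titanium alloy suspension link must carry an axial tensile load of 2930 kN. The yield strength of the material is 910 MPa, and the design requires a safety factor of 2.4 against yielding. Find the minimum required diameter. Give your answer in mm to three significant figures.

Allowable stress σ_allow = 910/2.4 = 379.2 MPa.
Required area A = F/σ_allow = 2930000/379.2 = 7727 mm².
A = πd²/4 → d = √(4A/π) = 99.19 mm.

d = 99.2 mm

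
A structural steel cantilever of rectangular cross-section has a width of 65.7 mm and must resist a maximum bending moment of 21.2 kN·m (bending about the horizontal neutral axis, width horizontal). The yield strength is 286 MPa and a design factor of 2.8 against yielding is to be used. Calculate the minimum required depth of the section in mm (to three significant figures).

h = 138 mm

σ_allow = 286/2.8 = 102.1 MPa.
For a rectangular section σ = 6M/(bh²), so h² = 6M/(b σ_allow) = 6×2.1200×10^7/(65.7×102.1) = 18950 mm².
h = 137.7 mm.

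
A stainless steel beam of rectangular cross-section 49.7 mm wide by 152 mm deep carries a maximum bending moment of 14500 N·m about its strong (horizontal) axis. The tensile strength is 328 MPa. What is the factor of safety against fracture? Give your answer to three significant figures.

n = 4.33

Section modulus S = bh²/6 = 49.7×152²/6 = 191400 mm³.
σ = M/S = 1.4500×10^7/191400 = 75.77 MPa.
n = 328/75.77 = 4.329.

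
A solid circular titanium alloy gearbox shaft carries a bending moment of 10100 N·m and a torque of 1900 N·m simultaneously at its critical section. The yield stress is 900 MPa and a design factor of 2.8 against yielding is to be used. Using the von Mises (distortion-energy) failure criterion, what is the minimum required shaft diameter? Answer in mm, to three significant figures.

d = 68.7 mm

σ_allow = σ_y/n = 900/2.8 = 321.4 MPa.
For a solid shaft σ_b = 32M/(πd³) and τ = 16T/(πd³), so the von Mises stress is σ' = (16/πd³)·√(4M²+3T²).
√(4M²+3T²) = √(4×(1.010×10^7)² + 3×(1.900×10^6)²) = 2.047×10^7 N·mm.
d³ = 16×2.047×10^7/(π×321.4) = 324300 mm³.
d = 68.70 mm.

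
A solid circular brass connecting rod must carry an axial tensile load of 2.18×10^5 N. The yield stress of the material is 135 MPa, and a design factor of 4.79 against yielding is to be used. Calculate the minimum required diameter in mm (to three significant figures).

d = 99.2 mm

Allowable stress σ_allow = 135/4.79 = 28.18 MPa.
Required area A = F/σ_allow = 218000/28.18 = 7735 mm².
A = πd²/4 → d = √(4A/π) = 99.24 mm.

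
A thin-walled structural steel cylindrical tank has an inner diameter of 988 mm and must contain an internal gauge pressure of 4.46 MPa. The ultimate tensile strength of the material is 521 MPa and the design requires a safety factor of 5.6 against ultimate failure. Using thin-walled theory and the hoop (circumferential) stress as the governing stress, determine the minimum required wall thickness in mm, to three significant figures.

σ_allow = 521/5.6 = 93.04 MPa.
Hoop stress σ_h = pD/(2t), so t = pD/(2σ_allow) = 4.46×988/(2×93.04) = 23.68 mm.

t = 23.7 mm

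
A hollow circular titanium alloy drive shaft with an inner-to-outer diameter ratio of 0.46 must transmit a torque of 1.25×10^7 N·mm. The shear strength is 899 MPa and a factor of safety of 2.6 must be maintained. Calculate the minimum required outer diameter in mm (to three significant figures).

d_o = 57.8 mm

τ_allow = 899/2.6 = 345.8 MPa.
For a hollow shaft τ = 16T/[πd_o³(1−k⁴)] with k = 0.46, so 1−k⁴ = 0.9552.
d_o³ = 16T/[π τ_allow (1−k⁴)] = 16×1.2500×10^7/(π×345.8×0.9552) = 192700 mm³.
d_o = 57.76 mm.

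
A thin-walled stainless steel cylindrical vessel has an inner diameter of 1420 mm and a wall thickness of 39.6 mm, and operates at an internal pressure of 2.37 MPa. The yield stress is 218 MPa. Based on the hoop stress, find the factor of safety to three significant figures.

σ_h = pD/(2t) = 2.37×1420/(2×39.6) = 42.49 MPa.
n = 218/42.49 = 5.130.

n = 5.13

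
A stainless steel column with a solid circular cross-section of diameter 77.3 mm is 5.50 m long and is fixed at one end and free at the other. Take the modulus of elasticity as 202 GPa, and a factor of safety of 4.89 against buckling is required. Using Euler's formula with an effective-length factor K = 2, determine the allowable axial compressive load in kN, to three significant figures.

P_allow = 5.91 kN

I = πd⁴/64 = π×77.3⁴/64 = 1.753×10^6 mm⁴.
Effective length L_e = KL = 2×5.50 m = 11000 mm.
Euler critical load P_cr = π²EI/L_e² = π²×202000×1.753×10^6/11000² = 28880 N.
P_allow = P_cr/n = 28880/4.89 = 5905 N.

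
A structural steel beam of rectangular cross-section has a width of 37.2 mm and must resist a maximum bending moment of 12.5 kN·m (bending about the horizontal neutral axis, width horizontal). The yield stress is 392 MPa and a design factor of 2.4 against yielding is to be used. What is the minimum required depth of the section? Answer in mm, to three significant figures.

h = 111 mm

σ_allow = 392/2.4 = 163.3 MPa.
For a rectangular section σ = 6M/(bh²), so h² = 6M/(b σ_allow) = 6×1.2500×10^7/(37.2×163.3) = 12340 mm².
h = 111.1 mm.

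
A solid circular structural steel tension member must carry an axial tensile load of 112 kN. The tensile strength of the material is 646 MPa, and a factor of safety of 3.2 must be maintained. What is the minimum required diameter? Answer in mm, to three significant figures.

Allowable stress σ_allow = 646/3.2 = 201.9 MPa.
Required area A = F/σ_allow = 112000/201.9 = 554.8 mm².
A = πd²/4 → d = √(4A/π) = 26.58 mm.

d = 26.6 mm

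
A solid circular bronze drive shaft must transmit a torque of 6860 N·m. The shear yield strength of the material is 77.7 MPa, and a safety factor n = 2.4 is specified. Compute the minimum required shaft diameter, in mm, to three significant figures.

Allowable shear stress τ_allow = 77.7/2.4 = 32.38 MPa.
For a solid shaft τ = 16T/(πd³), so d³ = 16T/(π τ_allow) = 16×6860000/(π×32.38) = 1.079×10^6 mm³.
d = (1.079×10^6)^(1/3) = 102.6 mm.

d = 103 mm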